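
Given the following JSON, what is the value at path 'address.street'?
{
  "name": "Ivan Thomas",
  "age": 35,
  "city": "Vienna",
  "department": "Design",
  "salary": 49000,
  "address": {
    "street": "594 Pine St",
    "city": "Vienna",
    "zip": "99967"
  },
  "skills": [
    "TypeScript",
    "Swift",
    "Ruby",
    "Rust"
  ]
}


Query: address.street
Path: address -> street
Value: 594 Pine St

594 Pine St


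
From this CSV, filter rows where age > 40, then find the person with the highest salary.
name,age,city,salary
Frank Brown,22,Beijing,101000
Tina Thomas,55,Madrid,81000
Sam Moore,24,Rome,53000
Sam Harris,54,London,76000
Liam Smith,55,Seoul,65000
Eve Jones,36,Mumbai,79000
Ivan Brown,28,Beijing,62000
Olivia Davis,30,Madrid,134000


Filter: age > 40
Sort by: salary (descending)

Filtered records (3):
  Tina Thomas, age 55, salary $81000
  Sam Harris, age 54, salary $76000
  Liam Smith, age 55, salary $65000

Highest salary: Tina Thomas ($81000)

Tina Thomas


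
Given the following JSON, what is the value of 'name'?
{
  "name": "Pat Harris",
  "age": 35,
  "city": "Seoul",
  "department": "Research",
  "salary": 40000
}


Looking up field 'name'
Value: Pat Harris

Pat Harris


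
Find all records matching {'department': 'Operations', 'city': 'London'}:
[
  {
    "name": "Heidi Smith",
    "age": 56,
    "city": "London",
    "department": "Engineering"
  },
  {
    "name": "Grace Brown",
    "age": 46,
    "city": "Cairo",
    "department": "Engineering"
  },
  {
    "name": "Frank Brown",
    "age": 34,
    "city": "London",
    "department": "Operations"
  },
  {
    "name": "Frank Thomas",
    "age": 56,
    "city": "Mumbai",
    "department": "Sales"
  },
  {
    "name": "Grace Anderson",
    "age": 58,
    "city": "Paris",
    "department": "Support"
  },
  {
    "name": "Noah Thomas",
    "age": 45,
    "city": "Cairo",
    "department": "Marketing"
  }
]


Search criteria: {'department': 'Operations', 'city': 'London'}

Checking 6 records:
  Heidi Smith: {department: Engineering, city: London}
  Grace Brown: {department: Engineering, city: Cairo}
  Frank Brown: {department: Operations, city: London} <-- MATCH
  Frank Thomas: {department: Sales, city: Mumbai}
  Grace Anderson: {department: Support, city: Paris}
  Noah Thomas: {department: Marketing, city: Cairo}

Matches: ["Frank Brown"]

["Frank Brown"]


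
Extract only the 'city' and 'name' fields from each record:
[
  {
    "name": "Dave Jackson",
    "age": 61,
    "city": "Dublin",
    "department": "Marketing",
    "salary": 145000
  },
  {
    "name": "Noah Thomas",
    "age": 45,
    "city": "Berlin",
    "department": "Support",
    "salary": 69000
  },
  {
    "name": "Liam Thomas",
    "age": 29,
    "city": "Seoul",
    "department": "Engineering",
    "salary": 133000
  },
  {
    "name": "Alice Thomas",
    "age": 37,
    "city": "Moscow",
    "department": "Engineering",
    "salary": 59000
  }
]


Original: 4 records with fields: name, age, city, department, salary
Keep: ['city', 'name']
Drop: ['age', 'department', 'salary']
Result: 4 records, 2 fields each

[
  {
    "city": "Dublin",
    "name": "Dave Jackson"
  },
  {
    "city": "Berlin",
    "name": "Noah Thomas"
  },
  {
    "city": "Seoul",
    "name": "Liam Thomas"
  },
  {
    "city": "Moscow",
    "name": "Alice Thomas"
  }
]


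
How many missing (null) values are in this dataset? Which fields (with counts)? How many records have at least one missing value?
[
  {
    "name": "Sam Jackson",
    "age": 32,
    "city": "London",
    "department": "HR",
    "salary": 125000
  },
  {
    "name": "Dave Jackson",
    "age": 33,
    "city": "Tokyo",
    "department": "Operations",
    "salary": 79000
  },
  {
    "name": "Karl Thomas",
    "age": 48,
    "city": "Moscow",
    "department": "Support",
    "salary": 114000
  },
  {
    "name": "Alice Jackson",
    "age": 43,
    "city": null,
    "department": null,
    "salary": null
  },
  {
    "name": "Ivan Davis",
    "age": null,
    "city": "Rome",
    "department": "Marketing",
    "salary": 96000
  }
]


Checking for missing (null) values in 5 records:

  Sam Jackson: complete
  Dave Jackson: complete
  Karl Thomas: complete
  Alice Jackson: city, department, salary
  Ivan Davis: age

Per field:
  name: 0 missing
  age: 1 missing
  city: 1 missing
  department: 1 missing
  salary: 1 missing

Total missing values: 4
Records with any missing: 2

4 missing values (age: 1, city: 1, department: 1, salary: 1); 2 incomplete records


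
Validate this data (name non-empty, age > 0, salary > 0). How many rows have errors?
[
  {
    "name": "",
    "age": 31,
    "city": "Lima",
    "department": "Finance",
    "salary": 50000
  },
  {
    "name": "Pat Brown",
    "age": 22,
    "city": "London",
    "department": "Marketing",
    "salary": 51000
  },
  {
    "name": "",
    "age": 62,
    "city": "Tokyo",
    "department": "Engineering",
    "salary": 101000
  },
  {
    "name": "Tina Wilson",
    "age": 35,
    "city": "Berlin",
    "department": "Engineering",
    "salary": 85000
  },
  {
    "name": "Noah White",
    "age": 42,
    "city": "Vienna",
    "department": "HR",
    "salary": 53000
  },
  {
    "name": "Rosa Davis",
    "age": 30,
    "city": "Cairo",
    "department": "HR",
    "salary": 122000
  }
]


Validating 6 records:
Rules: name non-empty, age > 0, salary > 0

  Row 1 (???): empty name
  Row 2 (Pat Brown): OK
  Row 3 (???): empty name
  Row 4 (Tina Wilson): OK
  Row 5 (Noah White): OK
  Row 6 (Rosa Davis): OK

Total errors: 2

2 errors


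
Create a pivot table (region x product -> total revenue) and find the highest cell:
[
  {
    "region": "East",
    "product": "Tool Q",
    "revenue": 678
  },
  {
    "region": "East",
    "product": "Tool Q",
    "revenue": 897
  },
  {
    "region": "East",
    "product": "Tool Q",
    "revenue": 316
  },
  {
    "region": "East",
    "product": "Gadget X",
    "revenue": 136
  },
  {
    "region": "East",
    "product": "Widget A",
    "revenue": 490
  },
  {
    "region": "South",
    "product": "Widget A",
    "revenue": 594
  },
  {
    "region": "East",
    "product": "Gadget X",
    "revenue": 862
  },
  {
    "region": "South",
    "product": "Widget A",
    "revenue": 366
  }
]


Pivot: region (rows) x product (columns) -> total revenue

     Gadget X      Tool Q        Widget A    
East           998          1891           490  
South            0             0           960  

Highest: East / Tool Q = $1891

East / Tool Q = $1891


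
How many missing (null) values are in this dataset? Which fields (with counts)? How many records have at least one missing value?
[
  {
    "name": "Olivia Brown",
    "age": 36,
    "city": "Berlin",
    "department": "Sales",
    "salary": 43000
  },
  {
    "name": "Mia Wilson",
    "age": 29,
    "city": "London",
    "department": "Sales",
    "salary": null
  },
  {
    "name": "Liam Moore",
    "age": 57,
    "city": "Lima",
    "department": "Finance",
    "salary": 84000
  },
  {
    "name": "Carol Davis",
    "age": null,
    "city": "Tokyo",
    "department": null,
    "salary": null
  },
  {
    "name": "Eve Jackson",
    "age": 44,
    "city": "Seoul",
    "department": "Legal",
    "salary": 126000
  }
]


Checking for missing (null) values in 5 records:

  Olivia Brown: complete
  Mia Wilson: salary
  Liam Moore: complete
  Carol Davis: age, department, salary
  Eve Jackson: complete

Per field:
  name: 0 missing
  age: 1 missing
  city: 0 missing
  department: 1 missing
  salary: 2 missing

Total missing values: 4
Records with any missing: 2

4 missing values (age: 1, department: 1, salary: 2); 2 incomplete records


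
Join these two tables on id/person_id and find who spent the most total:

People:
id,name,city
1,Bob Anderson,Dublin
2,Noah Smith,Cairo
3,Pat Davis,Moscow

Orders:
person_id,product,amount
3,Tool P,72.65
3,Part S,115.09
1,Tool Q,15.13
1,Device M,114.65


Join on: people.id = orders.person_id

Joined rows:
  Pat Davis (Moscow) bought Tool P for $72.65
  Pat Davis (Moscow) bought Part S for $115.09
  Bob Anderson (Dublin) bought Tool Q for $15.13
  Bob Anderson (Dublin) bought Device M for $114.65

Total per person:
  Pat Davis: $187.74
  Bob Anderson: $129.78

Top spender: Pat Davis ($187.74)

Pat Davis ($187.74)


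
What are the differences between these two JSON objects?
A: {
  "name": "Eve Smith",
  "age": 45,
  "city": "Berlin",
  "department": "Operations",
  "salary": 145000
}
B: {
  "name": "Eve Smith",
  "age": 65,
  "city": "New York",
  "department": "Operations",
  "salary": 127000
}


Comparing each field (in key order):
  name: same
  age: DIFFERENT
  city: DIFFERENT
  department: same
  salary: DIFFERENT
Differences:
  age: 45 -> 65
  city: Berlin -> New York
  salary: 145000 -> 127000

3 field(s) changed

3 changes: age, city, salary


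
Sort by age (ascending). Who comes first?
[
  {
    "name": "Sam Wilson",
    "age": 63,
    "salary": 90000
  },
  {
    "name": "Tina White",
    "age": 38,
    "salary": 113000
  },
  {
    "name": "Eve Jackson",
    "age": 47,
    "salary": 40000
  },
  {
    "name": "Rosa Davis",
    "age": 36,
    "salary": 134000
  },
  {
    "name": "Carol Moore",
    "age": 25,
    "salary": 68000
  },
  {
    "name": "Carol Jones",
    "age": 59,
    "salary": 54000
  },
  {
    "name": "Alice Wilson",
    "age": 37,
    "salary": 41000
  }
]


Sort by: age (ascending)

Sorted order:
  1. Carol Moore (age = 25)
  2. Rosa Davis (age = 36)
  3. Alice Wilson (age = 37)
  4. Tina White (age = 38)
  5. Eve Jackson (age = 47)
  6. Carol Jones (age = 59)
  7. Sam Wilson (age = 63)

First: Carol Moore

Carol Moore


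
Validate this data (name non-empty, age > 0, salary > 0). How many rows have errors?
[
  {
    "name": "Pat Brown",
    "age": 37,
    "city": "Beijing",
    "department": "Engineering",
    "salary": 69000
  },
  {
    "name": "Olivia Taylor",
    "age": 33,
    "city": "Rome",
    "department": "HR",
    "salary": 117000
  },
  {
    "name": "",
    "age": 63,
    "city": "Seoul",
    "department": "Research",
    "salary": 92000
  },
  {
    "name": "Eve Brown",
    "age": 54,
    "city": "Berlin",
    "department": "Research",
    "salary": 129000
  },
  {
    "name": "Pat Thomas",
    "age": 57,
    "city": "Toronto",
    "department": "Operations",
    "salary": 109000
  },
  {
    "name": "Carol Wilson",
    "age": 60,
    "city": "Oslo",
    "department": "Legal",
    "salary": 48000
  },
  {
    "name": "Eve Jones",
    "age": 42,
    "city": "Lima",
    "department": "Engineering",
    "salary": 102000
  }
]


Validating 7 records:
Rules: name non-empty, age > 0, salary > 0

  Row 1 (Pat Brown): OK
  Row 2 (Olivia Taylor): OK
  Row 3 (???): empty name
  Row 4 (Eve Brown): OK
  Row 5 (Pat Thomas): OK
  Row 6 (Carol Wilson): OK
  Row 7 (Eve Jones): OK

Total errors: 1

1 errors


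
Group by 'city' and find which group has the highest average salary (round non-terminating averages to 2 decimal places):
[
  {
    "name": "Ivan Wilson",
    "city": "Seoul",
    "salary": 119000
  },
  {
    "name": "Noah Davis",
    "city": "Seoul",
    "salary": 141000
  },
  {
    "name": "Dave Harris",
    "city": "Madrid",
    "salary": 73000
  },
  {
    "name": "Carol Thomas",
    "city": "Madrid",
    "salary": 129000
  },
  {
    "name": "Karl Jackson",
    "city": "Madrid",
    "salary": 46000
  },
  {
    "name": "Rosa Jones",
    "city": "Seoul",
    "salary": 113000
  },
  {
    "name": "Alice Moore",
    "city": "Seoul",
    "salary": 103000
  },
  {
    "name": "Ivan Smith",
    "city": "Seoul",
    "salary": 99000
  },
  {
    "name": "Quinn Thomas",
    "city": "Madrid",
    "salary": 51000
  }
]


Group by: city

Groups:
  Madrid: 4 people, avg salary = 299000/4 = $74750
  Seoul: 5 people, avg salary = 575000/5 = $115000

Highest average salary: Seoul ($115000)

Seoul ($115000)


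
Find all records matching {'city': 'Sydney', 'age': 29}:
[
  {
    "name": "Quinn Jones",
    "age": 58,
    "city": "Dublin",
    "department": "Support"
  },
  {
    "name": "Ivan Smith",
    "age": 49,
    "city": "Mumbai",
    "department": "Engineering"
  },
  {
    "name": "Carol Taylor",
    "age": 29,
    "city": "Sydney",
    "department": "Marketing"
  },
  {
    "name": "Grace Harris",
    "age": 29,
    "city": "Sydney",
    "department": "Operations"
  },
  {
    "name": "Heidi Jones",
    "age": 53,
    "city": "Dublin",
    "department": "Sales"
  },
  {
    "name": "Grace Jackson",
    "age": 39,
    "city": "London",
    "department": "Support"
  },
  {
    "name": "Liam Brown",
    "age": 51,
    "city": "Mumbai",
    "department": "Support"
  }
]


Search criteria: {'city': 'Sydney', 'age': 29}

Checking 7 records:
  Quinn Jones: {city: Dublin, age: 58}
  Ivan Smith: {city: Mumbai, age: 49}
  Carol Taylor: {city: Sydney, age: 29} <-- MATCH
  Grace Harris: {city: Sydney, age: 29} <-- MATCH
  Heidi Jones: {city: Dublin, age: 53}
  Grace Jackson: {city: London, age: 39}
  Liam Brown: {city: Mumbai, age: 51}

Matches: ["Carol Taylor", "Grace Harris"]

["Carol Taylor", "Grace Harris"]


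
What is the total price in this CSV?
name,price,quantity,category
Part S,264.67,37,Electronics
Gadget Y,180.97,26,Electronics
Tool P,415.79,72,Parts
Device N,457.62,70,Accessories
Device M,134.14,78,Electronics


Computing total price:
Values: [264.67, 180.97, 415.79, 457.62, 134.14]
Sum = 1453.19

1453.19


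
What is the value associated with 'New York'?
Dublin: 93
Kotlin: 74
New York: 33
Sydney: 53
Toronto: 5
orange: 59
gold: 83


Looking up key 'New York'
Value: 33

33


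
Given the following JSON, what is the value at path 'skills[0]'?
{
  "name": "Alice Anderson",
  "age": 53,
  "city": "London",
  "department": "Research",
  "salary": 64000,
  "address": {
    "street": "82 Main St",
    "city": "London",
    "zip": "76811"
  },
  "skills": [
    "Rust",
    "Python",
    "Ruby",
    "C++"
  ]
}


Query: skills[0]
Path: skills -> first element
Value: Rust

Rust


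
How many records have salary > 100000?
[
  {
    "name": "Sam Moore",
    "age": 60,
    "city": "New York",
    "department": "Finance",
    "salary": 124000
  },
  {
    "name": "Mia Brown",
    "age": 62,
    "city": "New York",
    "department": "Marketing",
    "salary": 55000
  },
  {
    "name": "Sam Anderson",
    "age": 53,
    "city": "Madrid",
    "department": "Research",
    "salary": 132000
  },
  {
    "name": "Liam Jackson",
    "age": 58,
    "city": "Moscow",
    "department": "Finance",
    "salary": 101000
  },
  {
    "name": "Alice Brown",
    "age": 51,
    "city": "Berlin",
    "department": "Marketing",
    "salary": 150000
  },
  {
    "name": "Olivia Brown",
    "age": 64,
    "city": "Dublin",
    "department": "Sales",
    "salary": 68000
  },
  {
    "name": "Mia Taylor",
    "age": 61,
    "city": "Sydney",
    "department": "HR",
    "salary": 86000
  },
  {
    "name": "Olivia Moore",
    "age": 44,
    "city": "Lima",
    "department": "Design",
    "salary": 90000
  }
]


Data: 8 records
Condition: salary > 100000

Checking each record:
  Sam Moore: 124000 MATCH
  Mia Brown: 55000
  Sam Anderson: 132000 MATCH
  Liam Jackson: 101000 MATCH
  Alice Brown: 150000 MATCH
  Olivia Brown: 68000
  Mia Taylor: 86000
  Olivia Moore: 90000

Count: 4

4


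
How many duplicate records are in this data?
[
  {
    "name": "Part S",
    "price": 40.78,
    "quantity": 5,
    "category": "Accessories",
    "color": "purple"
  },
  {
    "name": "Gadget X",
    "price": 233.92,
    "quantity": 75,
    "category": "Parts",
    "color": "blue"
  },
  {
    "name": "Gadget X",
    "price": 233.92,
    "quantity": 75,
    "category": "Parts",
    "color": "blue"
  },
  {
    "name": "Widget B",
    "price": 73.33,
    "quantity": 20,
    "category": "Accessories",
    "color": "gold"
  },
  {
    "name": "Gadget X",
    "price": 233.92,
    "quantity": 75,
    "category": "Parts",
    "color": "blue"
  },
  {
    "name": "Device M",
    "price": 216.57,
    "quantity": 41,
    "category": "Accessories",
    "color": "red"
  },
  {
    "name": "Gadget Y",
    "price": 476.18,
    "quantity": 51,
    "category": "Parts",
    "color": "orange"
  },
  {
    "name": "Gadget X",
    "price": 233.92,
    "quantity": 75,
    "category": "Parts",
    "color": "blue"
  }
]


Checking 8 records for duplicates:

  Row 1: Part S ($40.78, qty 5)
  Row 2: Gadget X ($233.92, qty 75)
  Row 3: Gadget X ($233.92, qty 75) <-- DUPLICATE
  Row 4: Widget B ($73.33, qty 20)
  Row 5: Gadget X ($233.92, qty 75) <-- DUPLICATE
  Row 6: Device M ($216.57, qty 41)
  Row 7: Gadget Y ($476.18, qty 51)
  Row 8: Gadget X ($233.92, qty 75) <-- DUPLICATE

Duplicates found: 3
Unique records: 5

3 duplicates, 5 unique


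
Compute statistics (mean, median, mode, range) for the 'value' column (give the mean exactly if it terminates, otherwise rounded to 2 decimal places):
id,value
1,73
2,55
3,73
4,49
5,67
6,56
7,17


Data: [73, 55, 73, 49, 67, 56, 17]
Count: 7
Sum: 390
Mean: 390/7 ≈ 55.71 (rounded to 2 decimal places)
Sorted: [17, 49, 55, 56, 67, 73, 73]
Median: 56.0
Mode: 73 (2 times)
Range: 73 - 17 = 56
Min: 17, Max: 73

mean≈55.71, median=56.0, mode=73, range=56


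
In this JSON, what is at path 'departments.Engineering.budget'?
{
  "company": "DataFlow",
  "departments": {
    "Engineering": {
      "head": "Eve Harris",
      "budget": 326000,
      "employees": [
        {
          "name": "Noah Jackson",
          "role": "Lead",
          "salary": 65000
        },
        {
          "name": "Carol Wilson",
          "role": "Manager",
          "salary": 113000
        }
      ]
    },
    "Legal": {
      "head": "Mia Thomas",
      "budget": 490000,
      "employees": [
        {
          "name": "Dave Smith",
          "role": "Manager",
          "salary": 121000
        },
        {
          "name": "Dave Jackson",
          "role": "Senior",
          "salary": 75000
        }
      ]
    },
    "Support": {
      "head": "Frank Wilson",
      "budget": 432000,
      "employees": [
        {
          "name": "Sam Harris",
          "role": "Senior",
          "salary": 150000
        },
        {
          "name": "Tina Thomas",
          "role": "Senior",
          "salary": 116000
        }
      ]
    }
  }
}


Path: departments.Engineering.budget

Navigate:
  -> departments
  -> Engineering
  -> budget = 326000

326000


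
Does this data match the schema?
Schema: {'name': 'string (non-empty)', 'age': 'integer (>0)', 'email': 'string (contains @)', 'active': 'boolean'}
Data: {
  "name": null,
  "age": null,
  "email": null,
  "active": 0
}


Validating each field against schema:
  name: FAIL (null is not a string)
  age: FAIL (null is not an integer)
  email: FAIL (null is not a string)
  active: FAIL (0 is not a boolean)

Result: INVALID (4 errors: name, age, email, active)

INVALID (4 errors: name, age, email, active)


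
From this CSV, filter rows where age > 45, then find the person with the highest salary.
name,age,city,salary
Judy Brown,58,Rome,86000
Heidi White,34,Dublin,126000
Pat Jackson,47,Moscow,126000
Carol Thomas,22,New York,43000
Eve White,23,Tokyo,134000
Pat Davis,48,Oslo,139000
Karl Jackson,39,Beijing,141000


Filter: age > 45
Sort by: salary (descending)

Filtered records (3):
  Pat Davis, age 48, salary $139000
  Pat Jackson, age 47, salary $126000
  Judy Brown, age 58, salary $86000

Highest salary: Pat Davis ($139000)

Pat Davis


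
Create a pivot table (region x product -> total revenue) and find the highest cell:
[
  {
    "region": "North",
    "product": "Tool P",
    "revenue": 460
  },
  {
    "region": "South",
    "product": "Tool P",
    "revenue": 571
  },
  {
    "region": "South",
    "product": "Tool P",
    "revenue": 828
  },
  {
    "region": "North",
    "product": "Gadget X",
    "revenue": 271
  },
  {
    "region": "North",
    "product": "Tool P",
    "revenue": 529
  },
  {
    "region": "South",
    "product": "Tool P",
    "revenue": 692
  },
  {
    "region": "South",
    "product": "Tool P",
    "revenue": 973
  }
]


Pivot: region (rows) x product (columns) -> total revenue

     Gadget X      Tool P      
North          271           989  
South            0          3064  

Highest: South / Tool P = $3064

South / Tool P = $3064


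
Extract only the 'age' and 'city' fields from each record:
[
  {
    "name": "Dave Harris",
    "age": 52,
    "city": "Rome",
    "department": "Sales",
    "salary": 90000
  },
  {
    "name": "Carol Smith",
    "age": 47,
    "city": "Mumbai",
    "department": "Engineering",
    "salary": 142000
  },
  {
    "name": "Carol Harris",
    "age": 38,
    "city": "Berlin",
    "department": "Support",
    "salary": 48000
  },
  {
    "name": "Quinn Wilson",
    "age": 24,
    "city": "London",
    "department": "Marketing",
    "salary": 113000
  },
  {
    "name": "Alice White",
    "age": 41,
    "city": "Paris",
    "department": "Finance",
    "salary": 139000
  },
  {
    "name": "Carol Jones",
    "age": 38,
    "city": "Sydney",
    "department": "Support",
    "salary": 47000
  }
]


Original: 6 records with fields: name, age, city, department, salary
Keep: ['age', 'city']
Drop: ['name', 'department', 'salary']
Result: 6 records, 2 fields each

[
  {
    "age": 52,
    "city": "Rome"
  },
  {
    "age": 47,
    "city": "Mumbai"
  },
  {
    "age": 38,
    "city": "Berlin"
  },
  {
    "age": 24,
    "city": "London"
  },
  {
    "age": 41,
    "city": "Paris"
  },
  {
    "age": 38,
    "city": "Sydney"
  }
]


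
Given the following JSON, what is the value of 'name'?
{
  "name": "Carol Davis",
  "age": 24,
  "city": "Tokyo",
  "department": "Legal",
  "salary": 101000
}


Looking up field 'name'
Value: Carol Davis

Carol Davis


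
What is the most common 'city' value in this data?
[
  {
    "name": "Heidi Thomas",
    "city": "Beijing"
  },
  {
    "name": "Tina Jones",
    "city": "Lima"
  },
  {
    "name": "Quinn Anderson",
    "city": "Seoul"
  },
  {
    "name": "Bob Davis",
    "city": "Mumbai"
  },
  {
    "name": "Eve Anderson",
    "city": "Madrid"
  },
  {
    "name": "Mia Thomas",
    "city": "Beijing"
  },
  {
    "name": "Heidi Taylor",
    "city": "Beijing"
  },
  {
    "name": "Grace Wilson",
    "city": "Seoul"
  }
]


Counting 'city' values across 8 records:

  Beijing: 3 ###
  Seoul: 2 ##
  Lima: 1 #
  Mumbai: 1 #
  Madrid: 1 #

Most common: Beijing (3 times)

Beijing (3 times)


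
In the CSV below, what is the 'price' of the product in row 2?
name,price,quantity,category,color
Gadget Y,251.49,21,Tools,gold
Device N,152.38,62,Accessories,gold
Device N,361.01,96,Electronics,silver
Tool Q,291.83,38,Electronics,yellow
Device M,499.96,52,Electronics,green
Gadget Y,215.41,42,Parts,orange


Query: Row 2 ('Device N'), column 'price'
Value: 152.38

152.38


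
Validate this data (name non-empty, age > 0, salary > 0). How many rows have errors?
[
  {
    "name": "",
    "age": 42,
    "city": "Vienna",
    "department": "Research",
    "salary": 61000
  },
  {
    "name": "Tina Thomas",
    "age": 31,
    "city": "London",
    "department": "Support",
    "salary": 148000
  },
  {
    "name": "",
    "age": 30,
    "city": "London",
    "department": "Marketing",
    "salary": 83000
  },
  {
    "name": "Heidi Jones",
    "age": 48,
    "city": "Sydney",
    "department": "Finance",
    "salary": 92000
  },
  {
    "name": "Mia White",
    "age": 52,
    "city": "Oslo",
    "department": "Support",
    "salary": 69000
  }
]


Validating 5 records:
Rules: name non-empty, age > 0, salary > 0

  Row 1 (???): empty name
  Row 2 (Tina Thomas): OK
  Row 3 (???): empty name
  Row 4 (Heidi Jones): OK
  Row 5 (Mia White): OK

Total errors: 2

2 errors


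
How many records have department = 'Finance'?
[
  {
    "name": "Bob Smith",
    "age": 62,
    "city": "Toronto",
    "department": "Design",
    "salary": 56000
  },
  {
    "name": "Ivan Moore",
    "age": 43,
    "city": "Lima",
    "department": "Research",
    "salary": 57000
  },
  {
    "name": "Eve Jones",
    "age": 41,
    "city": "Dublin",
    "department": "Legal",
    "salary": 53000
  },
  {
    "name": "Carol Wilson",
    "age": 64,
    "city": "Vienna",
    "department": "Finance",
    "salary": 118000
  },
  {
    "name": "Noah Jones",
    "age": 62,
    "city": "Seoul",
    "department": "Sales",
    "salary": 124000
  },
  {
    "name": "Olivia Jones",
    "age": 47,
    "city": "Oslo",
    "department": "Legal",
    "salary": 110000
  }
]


Data: 6 records
Condition: department = 'Finance'

Checking each record:
  Bob Smith: Design
  Ivan Moore: Research
  Eve Jones: Legal
  Carol Wilson: Finance MATCH
  Noah Jones: Sales
  Olivia Jones: Legal

Count: 1

1


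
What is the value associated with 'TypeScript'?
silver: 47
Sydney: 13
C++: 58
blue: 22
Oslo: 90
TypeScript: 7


Looking up key 'TypeScript'
Value: 7

7


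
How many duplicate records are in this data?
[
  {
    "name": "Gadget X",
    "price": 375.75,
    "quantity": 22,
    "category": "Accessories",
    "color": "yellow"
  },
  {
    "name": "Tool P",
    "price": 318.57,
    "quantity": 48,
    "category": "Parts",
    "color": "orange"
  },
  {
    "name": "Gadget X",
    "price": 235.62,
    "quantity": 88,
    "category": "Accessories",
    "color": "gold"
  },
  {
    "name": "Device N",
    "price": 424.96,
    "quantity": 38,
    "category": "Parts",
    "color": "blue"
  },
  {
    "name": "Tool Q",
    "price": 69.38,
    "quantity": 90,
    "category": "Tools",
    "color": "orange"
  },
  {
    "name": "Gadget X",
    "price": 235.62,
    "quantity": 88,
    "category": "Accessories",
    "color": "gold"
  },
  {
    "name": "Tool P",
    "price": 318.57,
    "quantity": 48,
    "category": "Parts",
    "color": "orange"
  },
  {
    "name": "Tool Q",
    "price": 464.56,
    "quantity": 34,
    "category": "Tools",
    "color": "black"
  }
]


Checking 8 records for duplicates:

  Row 1: Gadget X ($375.75, qty 22)
  Row 2: Tool P ($318.57, qty 48)
  Row 3: Gadget X ($235.62, qty 88)
  Row 4: Device N ($424.96, qty 38)
  Row 5: Tool Q ($69.38, qty 90)
  Row 6: Gadget X ($235.62, qty 88) <-- DUPLICATE
  Row 7: Tool P ($318.57, qty 48) <-- DUPLICATE
  Row 8: Tool Q ($464.56, qty 34)

Duplicates found: 2
Unique records: 6

2 duplicates, 6 unique


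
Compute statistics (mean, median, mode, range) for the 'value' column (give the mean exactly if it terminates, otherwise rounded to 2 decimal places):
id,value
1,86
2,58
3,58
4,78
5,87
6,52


Data: [86, 58, 58, 78, 87, 52]
Count: 6
Sum: 419
Mean: 419/6 ≈ 69.83 (rounded to 2 decimal places)
Sorted: [52, 58, 58, 78, 86, 87]
Median: 68.0
Mode: 58 (2 times)
Range: 87 - 52 = 35
Min: 52, Max: 87

mean≈69.83, median=68.0, mode=58, range=35


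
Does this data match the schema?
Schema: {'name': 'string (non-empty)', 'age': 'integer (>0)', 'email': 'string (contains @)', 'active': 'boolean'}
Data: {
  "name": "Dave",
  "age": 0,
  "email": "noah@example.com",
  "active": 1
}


Validating each field against schema:
  name: OK (non-empty string)
  age: FAIL (0 is not > 0)
  email: OK (string with @)
  active: FAIL (1 is not a boolean)

Result: INVALID (2 errors: age, active)

INVALID (2 errors: age, active)


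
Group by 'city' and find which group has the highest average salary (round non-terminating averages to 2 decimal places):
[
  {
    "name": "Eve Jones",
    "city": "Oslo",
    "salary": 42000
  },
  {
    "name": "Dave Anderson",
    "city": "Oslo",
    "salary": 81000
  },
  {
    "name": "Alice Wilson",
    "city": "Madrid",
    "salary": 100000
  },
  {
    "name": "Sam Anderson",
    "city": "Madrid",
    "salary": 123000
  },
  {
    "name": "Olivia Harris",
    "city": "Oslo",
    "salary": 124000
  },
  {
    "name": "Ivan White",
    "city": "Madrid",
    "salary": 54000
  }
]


Group by: city

Groups:
  Madrid: 3 people, avg salary = 277000/3 ≈ $92333.33
  Oslo: 3 people, avg salary = 247000/3 ≈ $82333.33

Highest average salary: Madrid (≈$92333.33)

Madrid (≈$92333.33)


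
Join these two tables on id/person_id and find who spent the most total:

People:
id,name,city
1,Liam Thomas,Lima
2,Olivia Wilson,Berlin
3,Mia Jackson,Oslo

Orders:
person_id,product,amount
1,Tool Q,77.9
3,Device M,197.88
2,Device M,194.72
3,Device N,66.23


Join on: people.id = orders.person_id

Joined rows:
  Liam Thomas (Lima) bought Tool Q for $77.9
  Mia Jackson (Oslo) bought Device M for $197.88
  Olivia Wilson (Berlin) bought Device M for $194.72
  Mia Jackson (Oslo) bought Device N for $66.23

Total per person:
  Mia Jackson: $264.11
  Olivia Wilson: $194.72
  Liam Thomas: $77.90

Top spender: Mia Jackson ($264.11)

Mia Jackson ($264.11)


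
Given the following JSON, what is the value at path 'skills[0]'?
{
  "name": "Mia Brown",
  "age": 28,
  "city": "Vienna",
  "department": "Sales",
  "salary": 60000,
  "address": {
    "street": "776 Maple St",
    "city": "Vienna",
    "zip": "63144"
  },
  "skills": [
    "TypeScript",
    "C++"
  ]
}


Query: skills[0]
Path: skills -> first element
Value: TypeScript

TypeScript


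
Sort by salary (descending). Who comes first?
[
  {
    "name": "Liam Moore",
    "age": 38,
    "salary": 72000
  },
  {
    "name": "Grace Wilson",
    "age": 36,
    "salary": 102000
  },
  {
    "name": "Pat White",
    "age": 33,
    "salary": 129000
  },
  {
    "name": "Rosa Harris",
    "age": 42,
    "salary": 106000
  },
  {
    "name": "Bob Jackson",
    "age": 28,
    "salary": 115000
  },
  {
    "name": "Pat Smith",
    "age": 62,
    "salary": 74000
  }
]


Sort by: salary (descending)

Sorted order:
  1. Pat White (salary = 129000)
  2. Bob Jackson (salary = 115000)
  3. Rosa Harris (salary = 106000)
  4. Grace Wilson (salary = 102000)
  5. Pat Smith (salary = 74000)
  6. Liam Moore (salary = 72000)

First: Pat White

Pat White


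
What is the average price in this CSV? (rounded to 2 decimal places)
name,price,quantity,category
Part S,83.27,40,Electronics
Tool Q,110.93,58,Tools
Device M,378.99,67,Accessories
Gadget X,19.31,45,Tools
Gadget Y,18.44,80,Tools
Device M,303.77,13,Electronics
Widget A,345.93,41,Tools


Computing average price:
Values: [83.27, 110.93, 378.99, 19.31, 18.44, 303.77, 345.93]
Sum = 1260.64
Count = 7
Average = 1260.64/7 ≈ 180.09 (rounded to 2 decimal places)

180.09


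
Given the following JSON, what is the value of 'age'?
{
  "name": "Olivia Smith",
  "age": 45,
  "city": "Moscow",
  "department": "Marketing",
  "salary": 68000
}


Looking up field 'age'
Value: 45

45


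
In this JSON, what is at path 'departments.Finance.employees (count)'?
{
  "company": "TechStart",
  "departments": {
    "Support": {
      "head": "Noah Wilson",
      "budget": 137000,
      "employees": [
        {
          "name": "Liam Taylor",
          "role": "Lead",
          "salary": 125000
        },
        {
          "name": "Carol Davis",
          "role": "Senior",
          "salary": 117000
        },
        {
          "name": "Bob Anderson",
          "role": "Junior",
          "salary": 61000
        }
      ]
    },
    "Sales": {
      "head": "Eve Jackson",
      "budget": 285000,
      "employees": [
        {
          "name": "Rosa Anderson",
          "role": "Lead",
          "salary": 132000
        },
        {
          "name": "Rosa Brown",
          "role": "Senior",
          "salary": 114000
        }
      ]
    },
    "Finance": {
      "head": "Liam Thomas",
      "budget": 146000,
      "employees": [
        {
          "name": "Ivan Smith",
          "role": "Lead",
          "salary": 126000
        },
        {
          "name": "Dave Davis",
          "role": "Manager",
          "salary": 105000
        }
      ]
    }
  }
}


Path: departments.Finance.employees (count)

Navigate:
  -> departments
  -> Finance
  -> employees (array, length 2)

2


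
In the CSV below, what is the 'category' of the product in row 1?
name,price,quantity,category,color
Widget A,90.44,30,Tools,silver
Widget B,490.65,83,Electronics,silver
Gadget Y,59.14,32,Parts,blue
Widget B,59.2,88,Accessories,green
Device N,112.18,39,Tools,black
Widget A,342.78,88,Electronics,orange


Query: Row 1 ('Widget A'), column 'category'
Value: Tools

Tools


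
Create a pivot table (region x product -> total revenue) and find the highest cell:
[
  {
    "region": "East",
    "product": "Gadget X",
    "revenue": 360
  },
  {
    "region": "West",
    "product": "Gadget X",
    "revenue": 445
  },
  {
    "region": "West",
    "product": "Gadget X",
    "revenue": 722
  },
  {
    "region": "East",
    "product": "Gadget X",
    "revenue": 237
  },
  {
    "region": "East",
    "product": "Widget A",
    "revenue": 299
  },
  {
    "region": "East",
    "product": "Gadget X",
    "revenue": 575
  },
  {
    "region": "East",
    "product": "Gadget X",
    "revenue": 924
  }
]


Pivot: region (rows) x product (columns) -> total revenue

     Gadget X      Widget A    
East          2096           299  
West          1167             0  

Highest: East / Gadget X = $2096

East / Gadget X = $2096


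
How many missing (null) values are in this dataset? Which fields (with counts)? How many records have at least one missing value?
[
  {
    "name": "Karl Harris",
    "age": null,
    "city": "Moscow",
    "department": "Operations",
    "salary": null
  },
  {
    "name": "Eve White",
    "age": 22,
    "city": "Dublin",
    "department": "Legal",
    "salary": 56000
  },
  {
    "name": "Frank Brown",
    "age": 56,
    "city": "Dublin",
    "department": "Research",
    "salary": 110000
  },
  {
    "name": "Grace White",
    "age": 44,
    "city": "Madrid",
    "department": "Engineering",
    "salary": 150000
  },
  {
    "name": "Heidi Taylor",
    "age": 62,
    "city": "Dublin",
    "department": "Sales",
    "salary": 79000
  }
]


Checking for missing (null) values in 5 records:

  Karl Harris: age, salary
  Eve White: complete
  Frank Brown: complete
  Grace White: complete
  Heidi Taylor: complete

Per field:
  name: 0 missing
  age: 1 missing
  city: 0 missing
  department: 0 missing
  salary: 1 missing

Total missing values: 2
Records with any missing: 1

2 missing values (age: 1, salary: 1); 1 incomplete records


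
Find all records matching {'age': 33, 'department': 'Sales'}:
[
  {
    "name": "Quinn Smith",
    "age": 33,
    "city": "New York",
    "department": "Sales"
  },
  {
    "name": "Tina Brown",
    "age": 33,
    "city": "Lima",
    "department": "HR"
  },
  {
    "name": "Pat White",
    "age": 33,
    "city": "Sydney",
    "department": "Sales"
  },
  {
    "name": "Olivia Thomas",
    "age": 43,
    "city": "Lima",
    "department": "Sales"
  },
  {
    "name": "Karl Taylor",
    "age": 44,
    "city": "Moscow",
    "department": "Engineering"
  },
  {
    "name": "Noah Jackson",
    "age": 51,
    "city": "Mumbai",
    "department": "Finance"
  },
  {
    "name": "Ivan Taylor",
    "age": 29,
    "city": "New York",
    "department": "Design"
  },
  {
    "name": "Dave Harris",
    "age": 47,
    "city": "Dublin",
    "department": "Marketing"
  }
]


Search criteria: {'age': 33, 'department': 'Sales'}

Checking 8 records:
  Quinn Smith: {age: 33, department: Sales} <-- MATCH
  Tina Brown: {age: 33, department: HR}
  Pat White: {age: 33, department: Sales} <-- MATCH
  Olivia Thomas: {age: 43, department: Sales}
  Karl Taylor: {age: 44, department: Engineering}
  Noah Jackson: {age: 51, department: Finance}
  Ivan Taylor: {age: 29, department: Design}
  Dave Harris: {age: 47, department: Marketing}

Matches: ["Quinn Smith", "Pat White"]

["Quinn Smith", "Pat White"]


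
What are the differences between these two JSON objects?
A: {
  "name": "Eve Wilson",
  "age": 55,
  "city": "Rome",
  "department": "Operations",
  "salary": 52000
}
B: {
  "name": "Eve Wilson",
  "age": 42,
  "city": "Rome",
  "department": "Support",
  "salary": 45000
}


Comparing each field (in key order):
  name: same
  age: DIFFERENT
  city: same
  department: DIFFERENT
  salary: DIFFERENT
Differences:
  age: 55 -> 42
  department: Operations -> Support
  salary: 52000 -> 45000

3 field(s) changed

3 changes: age, department, salary


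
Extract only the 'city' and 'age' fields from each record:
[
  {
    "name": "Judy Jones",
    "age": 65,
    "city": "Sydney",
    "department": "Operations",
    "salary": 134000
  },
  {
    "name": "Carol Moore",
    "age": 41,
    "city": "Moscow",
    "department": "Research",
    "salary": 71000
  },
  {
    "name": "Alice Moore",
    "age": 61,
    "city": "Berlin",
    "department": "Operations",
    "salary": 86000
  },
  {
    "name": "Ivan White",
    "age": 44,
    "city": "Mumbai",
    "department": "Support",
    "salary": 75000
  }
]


Original: 4 records with fields: name, age, city, department, salary
Keep: ['city', 'age']
Drop: ['name', 'department', 'salary']
Result: 4 records, 2 fields each

[
  {
    "city": "Sydney",
    "age": 65
  },
  {
    "city": "Moscow",
    "age": 41
  },
  {
    "city": "Berlin",
    "age": 61
  },
  {
    "city": "Mumbai",
    "age": 44
  }
]


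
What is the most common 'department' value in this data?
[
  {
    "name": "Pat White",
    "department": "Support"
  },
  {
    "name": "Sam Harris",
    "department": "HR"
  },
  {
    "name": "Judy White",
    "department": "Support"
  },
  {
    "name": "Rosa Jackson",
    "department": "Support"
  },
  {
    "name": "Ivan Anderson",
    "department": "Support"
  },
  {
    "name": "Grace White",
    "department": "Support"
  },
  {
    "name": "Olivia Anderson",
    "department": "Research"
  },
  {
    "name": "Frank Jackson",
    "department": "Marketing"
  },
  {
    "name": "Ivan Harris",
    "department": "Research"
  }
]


Counting 'department' values across 9 records:

  Support: 5 #####
  Research: 2 ##
  HR: 1 #
  Marketing: 1 #

Most common: Support (5 times)

Support (5 times)


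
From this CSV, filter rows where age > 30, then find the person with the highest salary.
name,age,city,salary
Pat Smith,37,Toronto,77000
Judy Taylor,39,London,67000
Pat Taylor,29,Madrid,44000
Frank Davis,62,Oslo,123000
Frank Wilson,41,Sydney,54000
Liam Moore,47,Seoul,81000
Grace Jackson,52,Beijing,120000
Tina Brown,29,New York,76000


Filter: age > 30
Sort by: salary (descending)

Filtered records (6):
  Frank Davis, age 62, salary $123000
  Grace Jackson, age 52, salary $120000
  Liam Moore, age 47, salary $81000
  Pat Smith, age 37, salary $77000
  Judy Taylor, age 39, salary $67000
  Frank Wilson, age 41, salary $54000

Highest salary: Frank Davis ($123000)

Frank Davis


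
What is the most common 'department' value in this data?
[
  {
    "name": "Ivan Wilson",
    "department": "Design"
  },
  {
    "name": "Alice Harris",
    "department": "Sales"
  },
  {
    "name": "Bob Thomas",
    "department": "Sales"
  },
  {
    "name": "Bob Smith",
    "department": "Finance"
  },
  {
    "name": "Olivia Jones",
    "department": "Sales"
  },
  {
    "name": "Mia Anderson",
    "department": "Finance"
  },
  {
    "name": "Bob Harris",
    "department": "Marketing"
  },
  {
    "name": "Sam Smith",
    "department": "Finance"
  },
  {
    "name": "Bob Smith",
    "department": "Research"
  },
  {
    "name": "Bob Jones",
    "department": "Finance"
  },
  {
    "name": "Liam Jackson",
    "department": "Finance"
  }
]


Counting 'department' values across 11 records:

  Finance: 5 #####
  Sales: 3 ###
  Design: 1 #
  Marketing: 1 #
  Research: 1 #

Most common: Finance (5 times)

Finance (5 times)


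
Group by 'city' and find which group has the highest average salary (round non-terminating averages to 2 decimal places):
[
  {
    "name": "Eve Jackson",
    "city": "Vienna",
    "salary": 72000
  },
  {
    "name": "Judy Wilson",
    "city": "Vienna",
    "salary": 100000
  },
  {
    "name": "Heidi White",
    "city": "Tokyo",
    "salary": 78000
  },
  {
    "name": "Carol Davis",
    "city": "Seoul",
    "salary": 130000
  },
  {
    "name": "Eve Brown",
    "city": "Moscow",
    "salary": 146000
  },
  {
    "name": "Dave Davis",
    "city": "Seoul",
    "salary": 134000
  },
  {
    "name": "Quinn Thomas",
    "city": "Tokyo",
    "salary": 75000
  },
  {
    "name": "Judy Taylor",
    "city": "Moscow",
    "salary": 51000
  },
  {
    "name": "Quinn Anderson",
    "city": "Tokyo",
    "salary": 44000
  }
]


Group by: city

Groups:
  Moscow: 2 people, avg salary = 197000/2 = $98500
  Seoul: 2 people, avg salary = 264000/2 = $132000
  Tokyo: 3 people, avg salary = 197000/3 ≈ $65666.67
  Vienna: 2 people, avg salary = 172000/2 = $86000

Highest average salary: Seoul ($132000)

Seoul ($132000)
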